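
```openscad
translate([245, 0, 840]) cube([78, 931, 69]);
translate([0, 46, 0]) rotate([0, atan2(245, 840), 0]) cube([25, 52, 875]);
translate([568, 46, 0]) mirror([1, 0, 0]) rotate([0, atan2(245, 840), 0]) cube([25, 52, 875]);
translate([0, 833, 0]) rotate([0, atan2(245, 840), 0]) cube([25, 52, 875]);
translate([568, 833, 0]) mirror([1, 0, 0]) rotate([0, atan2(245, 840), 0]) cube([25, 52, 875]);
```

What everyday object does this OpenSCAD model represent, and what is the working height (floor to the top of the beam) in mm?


A sawhorse. The overall height is 909 mm.

A beam across two mirrored pairs of raked legs — a sawhorse. The beam's underside is at z = 840 (matching the legs' vertical rise in atan2(245, 840)) and the beam is 69 mm tall, so its top is at 840 + 69 = 909 mm. The raked legs top out at the beam's underside, so that is the highest point.


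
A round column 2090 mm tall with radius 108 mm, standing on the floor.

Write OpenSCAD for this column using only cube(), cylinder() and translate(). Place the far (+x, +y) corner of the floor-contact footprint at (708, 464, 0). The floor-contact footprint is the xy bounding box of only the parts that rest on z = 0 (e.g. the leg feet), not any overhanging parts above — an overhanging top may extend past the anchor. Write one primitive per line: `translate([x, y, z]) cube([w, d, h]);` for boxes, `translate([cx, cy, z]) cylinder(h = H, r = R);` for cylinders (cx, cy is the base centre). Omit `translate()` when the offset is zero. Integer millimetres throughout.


translate([600, 356, 0]) cylinder(h = 2090, r = 108);


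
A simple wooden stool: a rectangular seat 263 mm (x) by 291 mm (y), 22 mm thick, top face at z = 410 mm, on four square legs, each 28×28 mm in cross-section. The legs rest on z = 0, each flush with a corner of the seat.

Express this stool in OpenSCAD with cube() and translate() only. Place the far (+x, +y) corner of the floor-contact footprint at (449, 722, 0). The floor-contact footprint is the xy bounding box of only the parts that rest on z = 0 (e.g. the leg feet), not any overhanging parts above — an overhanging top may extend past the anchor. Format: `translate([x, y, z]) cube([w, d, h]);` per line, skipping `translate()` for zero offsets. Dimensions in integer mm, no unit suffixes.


translate([186, 431, 388]) cube([263, 291, 22]);
translate([186, 431, 0]) cube([28, 28, 388]);
translate([421, 431, 0]) cube([28, 28, 388]);
translate([186, 694, 0]) cube([28, 28, 388]);
translate([421, 694, 0]) cube([28, 28, 388]);


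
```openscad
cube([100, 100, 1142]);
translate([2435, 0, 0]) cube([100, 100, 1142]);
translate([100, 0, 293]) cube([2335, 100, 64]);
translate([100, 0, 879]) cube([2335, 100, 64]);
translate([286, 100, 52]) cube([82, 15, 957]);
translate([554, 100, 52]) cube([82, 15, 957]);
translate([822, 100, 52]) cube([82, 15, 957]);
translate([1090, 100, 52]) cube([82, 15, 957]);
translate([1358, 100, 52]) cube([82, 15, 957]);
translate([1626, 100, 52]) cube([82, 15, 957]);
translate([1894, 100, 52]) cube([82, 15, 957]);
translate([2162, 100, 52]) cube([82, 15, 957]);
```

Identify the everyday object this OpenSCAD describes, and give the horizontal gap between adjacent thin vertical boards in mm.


A fence section. The picket gap is 186 mm.

Two posts, two rails, 8 pickets — a fence section. Span 2335 mm holds 8 pickets of 82 mm with 9 equal gaps: ⌊(2335 − 8·82) / 9⌋ = 186 mm.


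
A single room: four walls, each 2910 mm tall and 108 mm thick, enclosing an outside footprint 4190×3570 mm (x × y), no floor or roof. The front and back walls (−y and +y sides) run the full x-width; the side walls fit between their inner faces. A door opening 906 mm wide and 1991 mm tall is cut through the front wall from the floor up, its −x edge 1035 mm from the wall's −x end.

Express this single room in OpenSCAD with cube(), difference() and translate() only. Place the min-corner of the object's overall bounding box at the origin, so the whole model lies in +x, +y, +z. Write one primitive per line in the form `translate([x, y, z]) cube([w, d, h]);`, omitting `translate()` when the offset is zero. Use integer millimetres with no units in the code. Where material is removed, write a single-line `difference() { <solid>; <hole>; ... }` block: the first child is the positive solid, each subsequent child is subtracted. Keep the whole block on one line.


difference() { cube([4190, 108, 2910]); translate([1035, 0, 0]) cube([906, 108, 1991]); }
translate([0, 3462, 0]) cube([4190, 108, 2910]);
translate([0, 108, 0]) cube([108, 3354, 2910]);
translate([4082, 108, 0]) cube([108, 3354, 2910]);


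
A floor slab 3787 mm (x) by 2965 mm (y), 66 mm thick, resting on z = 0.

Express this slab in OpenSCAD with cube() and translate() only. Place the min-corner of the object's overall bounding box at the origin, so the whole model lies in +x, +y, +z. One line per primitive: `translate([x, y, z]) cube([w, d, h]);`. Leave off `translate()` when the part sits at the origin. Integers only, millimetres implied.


cube([3787, 2965, 66]);


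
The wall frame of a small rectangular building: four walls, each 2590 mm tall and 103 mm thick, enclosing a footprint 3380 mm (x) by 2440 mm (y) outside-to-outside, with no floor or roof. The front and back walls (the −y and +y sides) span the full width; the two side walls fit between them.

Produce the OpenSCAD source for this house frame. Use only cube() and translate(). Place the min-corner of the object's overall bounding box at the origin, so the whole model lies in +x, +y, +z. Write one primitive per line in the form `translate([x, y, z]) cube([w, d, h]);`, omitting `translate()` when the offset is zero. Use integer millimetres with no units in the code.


cube([3380, 103, 2590]);
translate([0, 2337, 0]) cube([3380, 103, 2590]);
translate([0, 103, 0]) cube([103, 2234, 2590]);
translate([3277, 103, 0]) cube([103, 2234, 2590]);


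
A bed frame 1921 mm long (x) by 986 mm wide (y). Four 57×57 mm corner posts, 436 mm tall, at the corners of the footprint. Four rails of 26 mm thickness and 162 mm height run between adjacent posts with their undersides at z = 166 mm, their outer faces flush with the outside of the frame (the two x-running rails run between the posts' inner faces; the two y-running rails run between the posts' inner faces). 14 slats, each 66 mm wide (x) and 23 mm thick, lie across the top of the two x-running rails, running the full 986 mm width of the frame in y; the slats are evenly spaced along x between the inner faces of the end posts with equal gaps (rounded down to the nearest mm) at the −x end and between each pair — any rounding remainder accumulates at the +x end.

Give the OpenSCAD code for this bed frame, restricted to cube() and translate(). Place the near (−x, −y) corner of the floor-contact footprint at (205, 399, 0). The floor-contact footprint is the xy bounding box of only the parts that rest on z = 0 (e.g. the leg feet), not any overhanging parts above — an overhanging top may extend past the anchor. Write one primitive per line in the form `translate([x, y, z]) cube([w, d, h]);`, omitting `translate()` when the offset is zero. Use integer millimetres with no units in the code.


translate([205, 399, 0]) cube([57, 57, 436]);
translate([205, 1328, 0]) cube([57, 57, 436]);
translate([2069, 399, 0]) cube([57, 57, 436]);
translate([2069, 1328, 0]) cube([57, 57, 436]);
translate([262, 399, 166]) cube([1807, 26, 162]);
translate([262, 1359, 166]) cube([1807, 26, 162]);
translate([205, 456, 166]) cube([26, 872, 162]);
translate([2100, 456, 166]) cube([26, 872, 162]);
translate([320, 399, 328]) cube([66, 986, 23]);
translate([444, 399, 328]) cube([66, 986, 23]);
translate([568, 399, 328]) cube([66, 986, 23]);
translate([692, 399, 328]) cube([66, 986, 23]);
translate([816, 399, 328]) cube([66, 986, 23]);
translate([940, 399, 328]) cube([66, 986, 23]);
translate([1064, 399, 328]) cube([66, 986, 23]);
translate([1188, 399, 328]) cube([66, 986, 23]);
translate([1312, 399, 328]) cube([66, 986, 23]);
translate([1436, 399, 328]) cube([66, 986, 23]);
translate([1560, 399, 328]) cube([66, 986, 23]);
translate([1684, 399, 328]) cube([66, 986, 23]);
translate([1808, 399, 328]) cube([66, 986, 23]);
translate([1932, 399, 328]) cube([66, 986, 23]);


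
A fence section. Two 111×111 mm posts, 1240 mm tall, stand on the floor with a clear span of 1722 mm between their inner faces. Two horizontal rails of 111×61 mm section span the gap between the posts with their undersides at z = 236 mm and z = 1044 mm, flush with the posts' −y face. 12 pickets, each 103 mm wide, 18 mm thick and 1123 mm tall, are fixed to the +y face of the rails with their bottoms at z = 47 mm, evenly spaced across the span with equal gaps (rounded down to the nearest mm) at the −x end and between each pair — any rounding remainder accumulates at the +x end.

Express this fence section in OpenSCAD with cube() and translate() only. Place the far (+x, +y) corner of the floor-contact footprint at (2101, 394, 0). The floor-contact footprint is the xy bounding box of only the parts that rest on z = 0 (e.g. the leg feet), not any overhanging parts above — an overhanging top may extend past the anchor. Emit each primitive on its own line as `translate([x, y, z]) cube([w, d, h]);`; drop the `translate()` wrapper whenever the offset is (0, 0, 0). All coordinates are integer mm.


translate([157, 283, 0]) cube([111, 111, 1240]);
translate([1990, 283, 0]) cube([111, 111, 1240]);
translate([268, 283, 236]) cube([1722, 111, 61]);
translate([268, 283, 1044]) cube([1722, 111, 61]);
translate([305, 394, 47]) cube([103, 18, 1123]);
translate([445, 394, 47]) cube([103, 18, 1123]);
translate([585, 394, 47]) cube([103, 18, 1123]);
translate([725, 394, 47]) cube([103, 18, 1123]);
translate([865, 394, 47]) cube([103, 18, 1123]);
translate([1005, 394, 47]) cube([103, 18, 1123]);
translate([1145, 394, 47]) cube([103, 18, 1123]);
translate([1285, 394, 47]) cube([103, 18, 1123]);
translate([1425, 394, 47]) cube([103, 18, 1123]);
translate([1565, 394, 47]) cube([103, 18, 1123]);
translate([1705, 394, 47]) cube([103, 18, 1123]);
translate([1845, 394, 47]) cube([103, 18, 1123]);


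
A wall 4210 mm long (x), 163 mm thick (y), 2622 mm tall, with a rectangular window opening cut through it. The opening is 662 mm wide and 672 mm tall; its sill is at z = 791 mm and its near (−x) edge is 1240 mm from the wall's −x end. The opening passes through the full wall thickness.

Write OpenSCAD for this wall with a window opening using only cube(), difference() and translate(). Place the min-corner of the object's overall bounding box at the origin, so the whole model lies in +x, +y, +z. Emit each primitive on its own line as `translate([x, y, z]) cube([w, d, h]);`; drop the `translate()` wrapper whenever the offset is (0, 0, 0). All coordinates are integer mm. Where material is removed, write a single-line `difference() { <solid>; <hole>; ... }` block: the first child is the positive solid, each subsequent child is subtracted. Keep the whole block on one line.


difference() { cube([4210, 163, 2622]); translate([1240, 0, 791]) cube([662, 163, 672]); }


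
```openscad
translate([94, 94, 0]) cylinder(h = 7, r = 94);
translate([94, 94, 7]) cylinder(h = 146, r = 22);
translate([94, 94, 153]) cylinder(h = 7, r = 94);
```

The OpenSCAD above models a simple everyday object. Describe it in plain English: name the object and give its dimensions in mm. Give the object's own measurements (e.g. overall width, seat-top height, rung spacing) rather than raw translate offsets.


A spool: two coaxial disc flanges of radius 94 mm and thickness 7 mm, joined by a core cylinder of radius 22 mm and height 146 mm. The lower flange rests on z = 0 and the three cylinders share a vertical axis.


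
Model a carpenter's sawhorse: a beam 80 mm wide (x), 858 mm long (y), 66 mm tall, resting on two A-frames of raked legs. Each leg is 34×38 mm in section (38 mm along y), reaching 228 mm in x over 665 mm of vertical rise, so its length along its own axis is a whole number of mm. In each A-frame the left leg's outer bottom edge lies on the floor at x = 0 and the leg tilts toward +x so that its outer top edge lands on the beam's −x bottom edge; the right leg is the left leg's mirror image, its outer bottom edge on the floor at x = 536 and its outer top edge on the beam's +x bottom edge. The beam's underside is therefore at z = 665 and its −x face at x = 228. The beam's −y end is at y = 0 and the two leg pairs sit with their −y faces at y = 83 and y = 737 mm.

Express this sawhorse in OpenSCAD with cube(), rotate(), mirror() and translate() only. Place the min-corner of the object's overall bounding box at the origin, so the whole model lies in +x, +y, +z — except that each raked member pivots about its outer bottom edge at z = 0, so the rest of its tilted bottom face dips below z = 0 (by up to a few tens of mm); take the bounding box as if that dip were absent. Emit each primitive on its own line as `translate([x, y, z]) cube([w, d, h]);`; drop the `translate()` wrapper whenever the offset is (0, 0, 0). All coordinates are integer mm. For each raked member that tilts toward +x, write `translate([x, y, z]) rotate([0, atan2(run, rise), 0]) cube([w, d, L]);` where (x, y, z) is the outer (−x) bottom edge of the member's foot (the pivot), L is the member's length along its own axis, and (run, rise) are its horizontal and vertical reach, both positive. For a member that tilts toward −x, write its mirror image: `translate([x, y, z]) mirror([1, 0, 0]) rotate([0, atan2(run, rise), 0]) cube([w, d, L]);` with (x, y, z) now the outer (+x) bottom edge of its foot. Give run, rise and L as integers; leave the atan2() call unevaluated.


translate([228, 0, 665]) cube([80, 858, 66]);
translate([0, 83, 0]) rotate([0, atan2(228, 665), 0]) cube([34, 38, 703]);
translate([536, 83, 0]) mirror([1, 0, 0]) rotate([0, atan2(228, 665), 0]) cube([34, 38, 703]);
translate([0, 737, 0]) rotate([0, atan2(228, 665), 0]) cube([34, 38, 703]);
translate([536, 737, 0]) mirror([1, 0, 0]) rotate([0, atan2(228, 665), 0]) cube([34, 38, 703]);


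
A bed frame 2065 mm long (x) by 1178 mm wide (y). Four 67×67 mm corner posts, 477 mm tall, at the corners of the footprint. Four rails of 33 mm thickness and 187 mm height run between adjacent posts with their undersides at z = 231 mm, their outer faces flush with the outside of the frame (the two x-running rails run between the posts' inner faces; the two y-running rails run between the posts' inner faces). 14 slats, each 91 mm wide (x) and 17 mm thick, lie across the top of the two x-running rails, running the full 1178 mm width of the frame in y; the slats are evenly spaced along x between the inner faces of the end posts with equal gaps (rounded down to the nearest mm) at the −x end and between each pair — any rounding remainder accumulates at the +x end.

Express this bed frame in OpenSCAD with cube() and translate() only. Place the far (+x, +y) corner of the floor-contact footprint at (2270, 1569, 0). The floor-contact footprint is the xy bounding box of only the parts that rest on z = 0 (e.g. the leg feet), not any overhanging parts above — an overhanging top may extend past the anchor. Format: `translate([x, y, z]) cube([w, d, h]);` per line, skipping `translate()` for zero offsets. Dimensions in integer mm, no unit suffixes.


translate([205, 391, 0]) cube([67, 67, 477]);
translate([205, 1502, 0]) cube([67, 67, 477]);
translate([2203, 391, 0]) cube([67, 67, 477]);
translate([2203, 1502, 0]) cube([67, 67, 477]);
translate([272, 391, 231]) cube([1931, 33, 187]);
translate([272, 1536, 231]) cube([1931, 33, 187]);
translate([205, 458, 231]) cube([33, 1044, 187]);
translate([2237, 458, 231]) cube([33, 1044, 187]);
translate([315, 391, 418]) cube([91, 1178, 17]);
translate([449, 391, 418]) cube([91, 1178, 17]);
translate([583, 391, 418]) cube([91, 1178, 17]);
translate([717, 391, 418]) cube([91, 1178, 17]);
translate([851, 391, 418]) cube([91, 1178, 17]);
translate([985, 391, 418]) cube([91, 1178, 17]);
translate([1119, 391, 418]) cube([91, 1178, 17]);
translate([1253, 391, 418]) cube([91, 1178, 17]);
translate([1387, 391, 418]) cube([91, 1178, 17]);
translate([1521, 391, 418]) cube([91, 1178, 17]);
translate([1655, 391, 418]) cube([91, 1178, 17]);
translate([1789, 391, 418]) cube([91, 1178, 17]);
translate([1923, 391, 418]) cube([91, 1178, 17]);
translate([2057, 391, 418]) cube([91, 1178, 17]);


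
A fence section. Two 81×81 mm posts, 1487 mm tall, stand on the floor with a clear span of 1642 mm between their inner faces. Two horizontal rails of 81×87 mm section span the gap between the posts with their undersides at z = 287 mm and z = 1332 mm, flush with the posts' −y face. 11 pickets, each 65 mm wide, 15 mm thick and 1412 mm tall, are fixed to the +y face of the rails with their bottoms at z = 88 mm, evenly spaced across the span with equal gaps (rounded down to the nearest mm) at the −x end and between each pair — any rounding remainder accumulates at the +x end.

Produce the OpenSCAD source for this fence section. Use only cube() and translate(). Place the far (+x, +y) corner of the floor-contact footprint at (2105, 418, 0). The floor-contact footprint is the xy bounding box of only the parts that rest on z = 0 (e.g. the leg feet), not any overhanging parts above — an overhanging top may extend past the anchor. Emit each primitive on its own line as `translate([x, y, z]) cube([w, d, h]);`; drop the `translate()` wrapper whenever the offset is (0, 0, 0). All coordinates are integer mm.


translate([301, 337, 0]) cube([81, 81, 1487]);
translate([2024, 337, 0]) cube([81, 81, 1487]);
translate([382, 337, 287]) cube([1642, 81, 87]);
translate([382, 337, 1332]) cube([1642, 81, 87]);
translate([459, 418, 88]) cube([65, 15, 1412]);
translate([601, 418, 88]) cube([65, 15, 1412]);
translate([743, 418, 88]) cube([65, 15, 1412]);
translate([885, 418, 88]) cube([65, 15, 1412]);
translate([1027, 418, 88]) cube([65, 15, 1412]);
translate([1169, 418, 88]) cube([65, 15, 1412]);
translate([1311, 418, 88]) cube([65, 15, 1412]);
translate([1453, 418, 88]) cube([65, 15, 1412]);
translate([1595, 418, 88]) cube([65, 15, 1412]);
translate([1737, 418, 88]) cube([65, 15, 1412]);
translate([1879, 418, 88]) cube([65, 15, 1412]);


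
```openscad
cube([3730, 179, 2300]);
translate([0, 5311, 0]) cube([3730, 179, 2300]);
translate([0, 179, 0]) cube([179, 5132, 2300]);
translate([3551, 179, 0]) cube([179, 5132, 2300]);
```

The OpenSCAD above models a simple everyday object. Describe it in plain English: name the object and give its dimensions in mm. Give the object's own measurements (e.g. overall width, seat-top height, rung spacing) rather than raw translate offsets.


The wall frame of a small rectangular building: four walls, each 2300 mm tall and 179 mm thick, enclosing a footprint 3730 mm (x) by 5490 mm (y) outside-to-outside, with no floor or roof. The front and back walls (the −y and +y sides) span the full width; the two side walls fit between them.


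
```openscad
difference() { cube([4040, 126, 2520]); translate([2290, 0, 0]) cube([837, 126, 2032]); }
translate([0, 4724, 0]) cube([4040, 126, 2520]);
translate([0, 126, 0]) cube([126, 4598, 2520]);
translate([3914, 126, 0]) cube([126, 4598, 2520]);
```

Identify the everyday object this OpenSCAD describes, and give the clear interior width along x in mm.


A single room. The interior width is 3788 mm.

Four walls enclosing a rectangle with a door in the front wall — a room. Outside width 4040 minus two 126 mm walls gives 3788 mm.


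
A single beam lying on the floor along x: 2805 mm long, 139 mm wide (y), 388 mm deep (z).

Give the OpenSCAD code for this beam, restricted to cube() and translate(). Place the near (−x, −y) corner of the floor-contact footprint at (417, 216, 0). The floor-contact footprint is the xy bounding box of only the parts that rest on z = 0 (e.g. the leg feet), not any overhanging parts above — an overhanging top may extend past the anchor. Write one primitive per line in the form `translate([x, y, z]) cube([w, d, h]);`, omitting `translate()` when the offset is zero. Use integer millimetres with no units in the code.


translate([417, 216, 0]) cube([2805, 139, 388]);


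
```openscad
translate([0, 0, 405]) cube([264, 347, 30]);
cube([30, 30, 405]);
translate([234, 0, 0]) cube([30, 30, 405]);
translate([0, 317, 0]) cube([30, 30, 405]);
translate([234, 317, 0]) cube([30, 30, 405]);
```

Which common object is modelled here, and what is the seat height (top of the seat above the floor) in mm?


A stool. The seat height is 435 mm.

A 264×347×30 slab at z = 405 on four corner posts — a stool. The seat top is 405 + 30 = 435 mm.


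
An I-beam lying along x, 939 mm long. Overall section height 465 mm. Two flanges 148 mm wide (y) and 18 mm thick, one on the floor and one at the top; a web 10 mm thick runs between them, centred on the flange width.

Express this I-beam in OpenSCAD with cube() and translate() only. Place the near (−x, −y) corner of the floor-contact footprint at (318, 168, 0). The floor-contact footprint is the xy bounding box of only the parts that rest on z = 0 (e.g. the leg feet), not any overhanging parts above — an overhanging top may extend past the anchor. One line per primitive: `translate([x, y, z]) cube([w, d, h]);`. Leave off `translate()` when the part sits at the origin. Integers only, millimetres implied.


translate([318, 168, 0]) cube([939, 148, 18]);
translate([318, 237, 18]) cube([939, 10, 429]);
translate([318, 168, 447]) cube([939, 148, 18]);


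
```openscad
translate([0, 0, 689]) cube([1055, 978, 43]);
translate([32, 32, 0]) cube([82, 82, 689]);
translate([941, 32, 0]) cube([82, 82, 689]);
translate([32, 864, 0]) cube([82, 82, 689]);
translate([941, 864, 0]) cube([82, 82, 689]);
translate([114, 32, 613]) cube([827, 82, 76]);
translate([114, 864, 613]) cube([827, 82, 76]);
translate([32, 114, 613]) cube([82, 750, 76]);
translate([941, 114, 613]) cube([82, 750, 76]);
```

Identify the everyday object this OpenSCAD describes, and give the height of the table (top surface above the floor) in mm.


A table. The table height is 732 mm.

A 1055×978×43 slab sits at z = 689 on four 82 mm square posts — a table. The top surface is at 689 + 43 = 732 mm.


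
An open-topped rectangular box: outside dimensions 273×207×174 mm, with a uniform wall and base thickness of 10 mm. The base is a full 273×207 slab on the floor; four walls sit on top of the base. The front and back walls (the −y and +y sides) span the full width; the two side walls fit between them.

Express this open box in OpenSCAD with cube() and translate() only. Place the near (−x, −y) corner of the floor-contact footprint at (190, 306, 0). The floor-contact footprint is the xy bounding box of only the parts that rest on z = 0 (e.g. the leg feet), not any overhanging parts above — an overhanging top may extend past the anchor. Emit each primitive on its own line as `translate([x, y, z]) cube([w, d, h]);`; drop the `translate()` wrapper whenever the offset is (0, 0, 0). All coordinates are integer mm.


translate([190, 306, 0]) cube([273, 207, 10]);
translate([190, 306, 10]) cube([273, 10, 164]);
translate([190, 503, 10]) cube([273, 10, 164]);
translate([190, 316, 10]) cube([10, 187, 164]);
translate([453, 316, 10]) cube([10, 187, 164]);


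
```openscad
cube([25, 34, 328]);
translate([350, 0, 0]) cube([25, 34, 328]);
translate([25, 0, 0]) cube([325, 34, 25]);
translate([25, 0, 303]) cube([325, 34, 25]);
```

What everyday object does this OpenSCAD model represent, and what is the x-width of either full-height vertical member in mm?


A picture frame. The border width is 25 mm.

Four thin pieces enclosing a rectangular opening — a picture frame. The two full-height stiles are 328 mm tall; the top rail sits at z = 303 and is 25 mm tall, so the border above the opening is 328 − 303 = 25 mm, matching the stile x-width.


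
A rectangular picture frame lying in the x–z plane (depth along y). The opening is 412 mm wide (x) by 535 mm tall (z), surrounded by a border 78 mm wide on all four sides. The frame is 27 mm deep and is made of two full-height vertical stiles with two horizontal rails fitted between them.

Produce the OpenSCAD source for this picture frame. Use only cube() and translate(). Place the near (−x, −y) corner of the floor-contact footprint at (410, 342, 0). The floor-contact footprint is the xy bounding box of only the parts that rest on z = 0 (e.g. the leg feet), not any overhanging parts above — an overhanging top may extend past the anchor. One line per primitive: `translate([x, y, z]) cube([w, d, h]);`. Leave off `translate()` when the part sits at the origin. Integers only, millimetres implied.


translate([410, 342, 0]) cube([78, 27, 691]);
translate([900, 342, 0]) cube([78, 27, 691]);
translate([488, 342, 0]) cube([412, 27, 78]);
translate([488, 342, 613]) cube([412, 27, 78]);


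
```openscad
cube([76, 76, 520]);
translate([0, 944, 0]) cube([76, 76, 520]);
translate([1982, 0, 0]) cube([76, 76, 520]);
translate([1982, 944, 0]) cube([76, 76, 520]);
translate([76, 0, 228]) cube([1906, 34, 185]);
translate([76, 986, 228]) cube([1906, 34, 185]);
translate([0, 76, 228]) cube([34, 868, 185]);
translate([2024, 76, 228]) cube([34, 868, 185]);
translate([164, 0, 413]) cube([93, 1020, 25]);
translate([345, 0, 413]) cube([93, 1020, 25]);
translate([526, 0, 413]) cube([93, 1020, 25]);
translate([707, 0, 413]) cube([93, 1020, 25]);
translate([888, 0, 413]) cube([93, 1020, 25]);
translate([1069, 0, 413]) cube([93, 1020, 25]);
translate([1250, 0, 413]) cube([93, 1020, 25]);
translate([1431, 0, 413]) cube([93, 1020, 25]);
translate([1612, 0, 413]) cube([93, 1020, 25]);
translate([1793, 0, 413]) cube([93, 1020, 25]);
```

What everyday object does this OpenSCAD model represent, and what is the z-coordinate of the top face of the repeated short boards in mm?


A bed frame. The slat-top height is 438 mm.

Four posts, four rails, and a row of slats — a bed frame. Slats sit on the rails at z = 228 + 185 = 413; with slat thickness 25, the top is 438 mm.


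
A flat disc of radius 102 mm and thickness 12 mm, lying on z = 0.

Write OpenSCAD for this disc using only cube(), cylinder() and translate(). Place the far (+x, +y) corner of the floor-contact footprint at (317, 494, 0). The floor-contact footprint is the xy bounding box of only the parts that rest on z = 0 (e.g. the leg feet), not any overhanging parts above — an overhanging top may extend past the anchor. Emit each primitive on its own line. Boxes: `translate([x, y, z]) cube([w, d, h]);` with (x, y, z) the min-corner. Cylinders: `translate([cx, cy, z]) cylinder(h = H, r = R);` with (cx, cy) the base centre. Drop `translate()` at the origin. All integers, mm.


translate([215, 392, 0]) cylinder(h = 12, r = 102);


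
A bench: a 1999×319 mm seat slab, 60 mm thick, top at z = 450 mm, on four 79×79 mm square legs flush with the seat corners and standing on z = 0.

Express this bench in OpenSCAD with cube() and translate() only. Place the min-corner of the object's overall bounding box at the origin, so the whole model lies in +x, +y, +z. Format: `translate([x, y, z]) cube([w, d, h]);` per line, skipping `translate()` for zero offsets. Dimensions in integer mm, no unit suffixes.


// leg_h = 450 − 60 = 390
translate([0, 0, 390]) cube([1999, 319, 60]);
cube([79, 79, 390]);
translate([0, 240, 0]) cube([79, 79, 390]);
translate([1920, 0, 0]) cube([79, 79, 390]);
translate([1920, 240, 0]) cube([79, 79, 390]);


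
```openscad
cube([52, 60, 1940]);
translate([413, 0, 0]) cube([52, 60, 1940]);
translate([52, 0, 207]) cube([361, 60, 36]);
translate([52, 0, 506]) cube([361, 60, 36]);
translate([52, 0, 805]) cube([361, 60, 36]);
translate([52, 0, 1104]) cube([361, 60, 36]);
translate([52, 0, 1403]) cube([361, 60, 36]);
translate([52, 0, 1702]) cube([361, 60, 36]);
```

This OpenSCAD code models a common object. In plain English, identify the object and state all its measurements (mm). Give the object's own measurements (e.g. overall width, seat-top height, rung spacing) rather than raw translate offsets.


A straight ladder. Two 52×60 mm vertical rails, 1940 mm tall, stand 465 mm apart (outside-to-outside) with their front faces coplanar on the −y side. 6 rungs, each 60 mm deep and 36 mm tall, span between the inner faces of the rails, front faces flush with the rails. The lowest rung's underside is at z = 207 mm and rungs are spaced 299 mm apart (underside to underside).


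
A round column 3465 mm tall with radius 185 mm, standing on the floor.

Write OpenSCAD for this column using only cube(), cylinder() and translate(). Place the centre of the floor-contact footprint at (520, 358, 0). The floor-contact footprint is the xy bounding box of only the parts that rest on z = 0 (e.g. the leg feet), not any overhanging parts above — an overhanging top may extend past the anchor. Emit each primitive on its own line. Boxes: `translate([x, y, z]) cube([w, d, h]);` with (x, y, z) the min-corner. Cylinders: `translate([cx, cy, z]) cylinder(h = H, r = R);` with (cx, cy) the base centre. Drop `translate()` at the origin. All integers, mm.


translate([520, 358, 0]) cylinder(h = 3465, r = 185);


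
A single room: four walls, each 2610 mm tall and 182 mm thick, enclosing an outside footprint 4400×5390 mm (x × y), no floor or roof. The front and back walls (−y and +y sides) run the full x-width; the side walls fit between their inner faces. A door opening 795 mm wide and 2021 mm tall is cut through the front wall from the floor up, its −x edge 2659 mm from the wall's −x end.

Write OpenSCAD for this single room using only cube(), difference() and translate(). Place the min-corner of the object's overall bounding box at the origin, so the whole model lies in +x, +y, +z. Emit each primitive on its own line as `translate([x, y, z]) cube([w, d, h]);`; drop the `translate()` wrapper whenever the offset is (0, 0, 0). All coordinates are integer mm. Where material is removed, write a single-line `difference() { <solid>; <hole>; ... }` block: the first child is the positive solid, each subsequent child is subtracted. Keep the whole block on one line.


difference() { cube([4400, 182, 2610]); translate([2659, 0, 0]) cube([795, 182, 2021]); }
translate([0, 5208, 0]) cube([4400, 182, 2610]);
translate([0, 182, 0]) cube([182, 5026, 2610]);
translate([4218, 182, 0]) cube([182, 5026, 2610]);


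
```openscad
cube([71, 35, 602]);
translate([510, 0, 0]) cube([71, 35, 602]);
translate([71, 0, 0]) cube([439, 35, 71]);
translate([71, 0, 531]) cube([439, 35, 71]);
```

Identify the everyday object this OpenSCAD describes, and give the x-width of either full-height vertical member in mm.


A picture frame. The border width is 71 mm.

Four thin pieces enclosing a rectangular opening — a picture frame. The two full-height stiles are 602 mm tall; the top rail sits at z = 531 and is 71 mm tall, so the border above the opening is 602 − 531 = 71 mm, matching the stile x-width.


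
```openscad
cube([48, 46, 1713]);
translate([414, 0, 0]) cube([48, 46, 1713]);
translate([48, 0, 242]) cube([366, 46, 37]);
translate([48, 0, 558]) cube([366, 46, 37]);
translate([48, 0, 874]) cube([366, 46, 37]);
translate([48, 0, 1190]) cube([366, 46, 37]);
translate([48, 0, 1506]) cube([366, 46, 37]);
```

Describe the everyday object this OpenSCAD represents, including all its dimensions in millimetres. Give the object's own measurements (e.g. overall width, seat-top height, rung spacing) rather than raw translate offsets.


A straight ladder. Two 48×46 mm vertical rails, 1713 mm tall, stand 462 mm apart (outside-to-outside) with their front faces coplanar on the −y side. 5 rungs, each 46 mm deep and 37 mm tall, span between the inner faces of the rails, front faces flush with the rails. The lowest rung's underside is at z = 242 mm and rungs are spaced 316 mm apart (underside to underside).


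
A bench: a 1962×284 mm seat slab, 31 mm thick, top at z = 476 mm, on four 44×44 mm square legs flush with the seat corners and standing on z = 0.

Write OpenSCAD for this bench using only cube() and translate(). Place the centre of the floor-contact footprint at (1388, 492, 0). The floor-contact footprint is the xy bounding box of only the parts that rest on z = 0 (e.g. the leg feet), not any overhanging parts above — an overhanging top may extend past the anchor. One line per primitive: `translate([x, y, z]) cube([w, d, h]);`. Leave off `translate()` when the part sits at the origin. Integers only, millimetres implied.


translate([407, 350, 445]) cube([1962, 284, 31]);
translate([407, 350, 0]) cube([44, 44, 445]);
translate([407, 590, 0]) cube([44, 44, 445]);
translate([2325, 350, 0]) cube([44, 44, 445]);
translate([2325, 590, 0]) cube([44, 44, 445]);


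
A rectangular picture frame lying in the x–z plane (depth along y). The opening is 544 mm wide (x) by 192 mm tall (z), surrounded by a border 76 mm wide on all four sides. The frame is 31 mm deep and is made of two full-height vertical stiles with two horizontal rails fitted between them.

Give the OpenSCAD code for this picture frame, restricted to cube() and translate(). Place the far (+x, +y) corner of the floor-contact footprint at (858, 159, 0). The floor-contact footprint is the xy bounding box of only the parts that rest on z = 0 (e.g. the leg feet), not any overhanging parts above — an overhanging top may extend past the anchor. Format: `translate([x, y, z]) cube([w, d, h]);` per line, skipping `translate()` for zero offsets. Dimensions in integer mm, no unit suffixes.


translate([162, 128, 0]) cube([76, 31, 344]);
translate([782, 128, 0]) cube([76, 31, 344]);
translate([238, 128, 0]) cube([544, 31, 76]);
translate([238, 128, 268]) cube([544, 31, 76]);


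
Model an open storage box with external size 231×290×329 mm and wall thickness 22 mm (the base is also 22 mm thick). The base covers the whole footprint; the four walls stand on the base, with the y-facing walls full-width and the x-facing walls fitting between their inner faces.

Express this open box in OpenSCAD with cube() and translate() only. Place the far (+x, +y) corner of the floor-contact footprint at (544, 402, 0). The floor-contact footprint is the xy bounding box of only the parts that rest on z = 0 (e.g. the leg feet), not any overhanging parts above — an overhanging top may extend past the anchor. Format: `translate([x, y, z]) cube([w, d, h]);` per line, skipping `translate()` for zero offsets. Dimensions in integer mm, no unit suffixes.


translate([313, 112, 0]) cube([231, 290, 22]);
translate([313, 112, 22]) cube([231, 22, 307]);
translate([313, 380, 22]) cube([231, 22, 307]);
translate([313, 134, 22]) cube([22, 246, 307]);
translate([522, 134, 22]) cube([22, 246, 307]);


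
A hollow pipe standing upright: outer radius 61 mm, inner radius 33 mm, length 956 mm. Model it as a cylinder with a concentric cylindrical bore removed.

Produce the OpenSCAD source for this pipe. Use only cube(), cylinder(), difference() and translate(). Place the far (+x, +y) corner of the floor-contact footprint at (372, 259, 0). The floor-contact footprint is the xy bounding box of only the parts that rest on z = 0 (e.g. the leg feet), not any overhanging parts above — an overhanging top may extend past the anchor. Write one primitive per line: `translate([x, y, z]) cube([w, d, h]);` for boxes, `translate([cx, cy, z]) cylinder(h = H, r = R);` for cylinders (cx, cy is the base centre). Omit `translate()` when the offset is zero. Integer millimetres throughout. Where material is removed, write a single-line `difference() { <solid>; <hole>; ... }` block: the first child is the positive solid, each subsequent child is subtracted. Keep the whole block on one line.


difference() { translate([311, 198, 0]) cylinder(h = 956, r = 61); translate([311, 198, 0]) cylinder(h = 956, r = 33); }


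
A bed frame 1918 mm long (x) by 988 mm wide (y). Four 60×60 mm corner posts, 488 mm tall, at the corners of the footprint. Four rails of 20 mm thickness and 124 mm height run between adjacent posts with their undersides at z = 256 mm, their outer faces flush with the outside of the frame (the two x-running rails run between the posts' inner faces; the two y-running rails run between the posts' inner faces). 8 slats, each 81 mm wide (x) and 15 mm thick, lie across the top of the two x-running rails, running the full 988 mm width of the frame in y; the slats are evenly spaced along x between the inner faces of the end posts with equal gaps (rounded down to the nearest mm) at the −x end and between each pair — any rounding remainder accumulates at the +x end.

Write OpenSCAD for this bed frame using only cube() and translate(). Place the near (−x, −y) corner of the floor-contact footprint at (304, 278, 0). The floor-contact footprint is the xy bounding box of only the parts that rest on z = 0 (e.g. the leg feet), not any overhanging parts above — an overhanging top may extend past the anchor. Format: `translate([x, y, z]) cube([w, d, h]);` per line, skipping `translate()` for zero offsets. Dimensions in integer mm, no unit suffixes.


translate([304, 278, 0]) cube([60, 60, 488]);
translate([304, 1206, 0]) cube([60, 60, 488]);
translate([2162, 278, 0]) cube([60, 60, 488]);
translate([2162, 1206, 0]) cube([60, 60, 488]);
translate([364, 278, 256]) cube([1798, 20, 124]);
translate([364, 1246, 256]) cube([1798, 20, 124]);
translate([304, 338, 256]) cube([20, 868, 124]);
translate([2202, 338, 256]) cube([20, 868, 124]);
translate([491, 278, 380]) cube([81, 988, 15]);
translate([699, 278, 380]) cube([81, 988, 15]);
translate([907, 278, 380]) cube([81, 988, 15]);
translate([1115, 278, 380]) cube([81, 988, 15]);
translate([1323, 278, 380]) cube([81, 988, 15]);
translate([1531, 278, 380]) cube([81, 988, 15]);
translate([1739, 278, 380]) cube([81, 988, 15]);
translate([1947, 278, 380]) cube([81, 988, 15]);


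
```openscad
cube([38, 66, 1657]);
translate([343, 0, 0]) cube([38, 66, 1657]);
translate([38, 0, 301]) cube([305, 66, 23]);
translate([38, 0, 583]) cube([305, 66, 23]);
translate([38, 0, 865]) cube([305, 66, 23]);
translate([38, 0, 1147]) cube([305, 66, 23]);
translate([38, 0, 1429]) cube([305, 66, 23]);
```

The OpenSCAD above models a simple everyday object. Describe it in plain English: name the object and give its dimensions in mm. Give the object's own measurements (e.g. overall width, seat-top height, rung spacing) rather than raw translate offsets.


A straight ladder. Two 38×66 mm vertical rails, 1657 mm tall, stand 381 mm apart (outside-to-outside) with their front faces coplanar on the −y side. 5 rungs, each 66 mm deep and 23 mm tall, span between the inner faces of the rails, front faces flush with the rails. The lowest rung's underside is at z = 301 mm and rungs are spaced 282 mm apart (underside to underside).


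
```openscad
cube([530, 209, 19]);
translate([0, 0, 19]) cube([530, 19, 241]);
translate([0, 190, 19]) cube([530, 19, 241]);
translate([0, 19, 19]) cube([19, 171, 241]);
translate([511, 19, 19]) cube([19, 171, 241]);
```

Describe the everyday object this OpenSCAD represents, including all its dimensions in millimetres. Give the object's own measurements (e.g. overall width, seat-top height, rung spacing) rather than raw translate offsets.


An open-topped rectangular box: outside dimensions 530×209×260 mm, with a uniform wall and base thickness of 19 mm. The base is a full 530×209 slab on the floor; four walls sit on top of the base. The front and back walls (the −y and +y sides) span the full width; the two side walls fit between them.


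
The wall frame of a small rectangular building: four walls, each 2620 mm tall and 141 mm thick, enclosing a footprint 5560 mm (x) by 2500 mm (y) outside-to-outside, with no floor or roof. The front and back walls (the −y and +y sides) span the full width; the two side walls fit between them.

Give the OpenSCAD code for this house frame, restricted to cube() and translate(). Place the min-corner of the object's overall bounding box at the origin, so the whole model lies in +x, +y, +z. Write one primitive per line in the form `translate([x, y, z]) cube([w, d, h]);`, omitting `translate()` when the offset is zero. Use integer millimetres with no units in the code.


cube([5560, 141, 2620]);
translate([0, 2359, 0]) cube([5560, 141, 2620]);
translate([0, 141, 0]) cube([141, 2218, 2620]);
translate([5419, 141, 0]) cube([141, 2218, 2620]);
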